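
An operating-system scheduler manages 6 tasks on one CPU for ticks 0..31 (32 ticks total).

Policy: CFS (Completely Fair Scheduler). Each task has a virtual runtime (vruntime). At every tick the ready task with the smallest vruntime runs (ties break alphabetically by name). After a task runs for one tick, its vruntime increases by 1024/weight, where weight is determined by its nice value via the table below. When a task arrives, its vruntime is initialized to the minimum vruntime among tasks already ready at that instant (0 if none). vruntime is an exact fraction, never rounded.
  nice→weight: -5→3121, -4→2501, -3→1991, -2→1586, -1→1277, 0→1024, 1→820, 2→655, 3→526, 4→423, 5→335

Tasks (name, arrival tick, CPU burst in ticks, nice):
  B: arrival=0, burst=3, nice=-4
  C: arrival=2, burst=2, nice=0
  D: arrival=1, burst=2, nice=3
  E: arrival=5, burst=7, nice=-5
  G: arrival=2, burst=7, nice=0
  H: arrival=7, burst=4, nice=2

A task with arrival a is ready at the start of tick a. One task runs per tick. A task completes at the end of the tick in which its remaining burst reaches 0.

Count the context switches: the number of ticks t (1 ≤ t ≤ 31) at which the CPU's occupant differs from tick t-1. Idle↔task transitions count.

t=0: vr[B=0] → run B
t=1: vr[B=1024/2501 D=1024/2501] → run B
t=2: vr[B=2048/2501 C=1024/2501 D=1024/2501 G=1024/2501] → run C
t=3: vr[B=2048/2501 C=3525/2501 D=1024/2501 G=1024/2501] → run D
t=4: vr[B=2048/2501 C=3525/2501 D=1549824/657763 G=1024/2501] → run G
t=5: vr[B=2048/2501 C=3525/2501 D=1549824/657763 E=2048/2501 G=3525/2501] → run B
t=6: vr[C=3525/2501 D=1549824/657763 E=2048/2501 G=3525/2501] → run E
t=7: vr[C=3525/2501 D=1549824/657763 E=8952832/7805621 G=3525/2501 H=8952832/7805621] → run E
t=8: vr[C=3525/2501 D=1549824/657763 E=11513856/7805621 G=3525/2501 H=8952832/7805621] → run H
t=9: vr[C=3525/2501 D=1549824/657763 E=11513856/7805621 G=3525/2501 H=13857060864/5112681755] → run C
t=10: vr[D=1549824/657763 E=11513856/7805621 G=3525/2501 H=13857060864/5112681755] → run G
t=11: vr[D=1549824/657763 E=11513856/7805621 G=6026/2501 H=13857060864/5112681755] → run E
t=12: vr[D=1549824/657763 E=14074880/7805621 G=6026/2501 H=13857060864/5112681755] → run E
t=13: vr[D=1549824/657763 E=16635904/7805621 G=6026/2501 H=13857060864/5112681755] → run E
t=14: vr[D=1549824/657763 E=19196928/7805621 G=6026/2501 H=13857060864/5112681755] → run D
t=15: vr[E=19196928/7805621 G=6026/2501 H=13857060864/5112681755] → run G
t=16: vr[E=19196928/7805621 G=8527/2501 H=13857060864/5112681755] → run E
t=17: vr[E=21757952/7805621 G=8527/2501 H=13857060864/5112681755] → run H
t=18: vr[E=21757952/7805621 G=8527/2501 H=21850016768/5112681755] → run E
t=19: vr[G=8527/2501 H=21850016768/5112681755] → run G
t=20: vr[G=11028/2501 H=21850016768/5112681755] → run H
t=21: vr[G=11028/2501 H=29842972672/5112681755] → run G
t=22: vr[G=13529/2501 H=29842972672/5112681755] → run G
t=23: vr[G=16030/2501 H=29842972672/5112681755] → run H
t=24: vr[G=16030/2501] → run G
t=25: (idle)
t=26: (idle)
t=27: (idle)
t=28: (idle)
t=29: (idle)
t=30: (idle)
t=31: (idle)

context switches = 20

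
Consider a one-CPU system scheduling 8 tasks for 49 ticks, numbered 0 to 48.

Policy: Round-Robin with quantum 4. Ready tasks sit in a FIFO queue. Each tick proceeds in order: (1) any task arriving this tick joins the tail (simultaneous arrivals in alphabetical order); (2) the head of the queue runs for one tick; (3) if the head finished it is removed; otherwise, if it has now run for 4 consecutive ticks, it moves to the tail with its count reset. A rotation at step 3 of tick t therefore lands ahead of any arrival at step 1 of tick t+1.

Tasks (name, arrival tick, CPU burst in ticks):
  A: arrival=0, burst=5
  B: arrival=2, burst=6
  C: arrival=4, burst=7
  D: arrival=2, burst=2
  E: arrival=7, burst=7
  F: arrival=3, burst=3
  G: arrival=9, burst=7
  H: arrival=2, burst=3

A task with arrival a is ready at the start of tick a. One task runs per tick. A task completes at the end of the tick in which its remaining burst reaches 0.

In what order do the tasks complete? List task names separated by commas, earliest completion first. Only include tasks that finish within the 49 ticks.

completion order = D, H, F, A, B, C, E, G

t=0: queue=[A] q_used=0 → run A
t=1: queue=[A] q_used=1 → run A
t=2: queue=[A,B,D,H] q_used=2 → run A
t=3: queue=[A,B,D,H,F] q_used=3 → run A
t=4: queue=[B,D,H,F,A,C] q_used=0 → run B
t=5: queue=[B,D,H,F,A,C] q_used=1 → run B
t=6: queue=[B,D,H,F,A,C] q_used=2 → run B
t=7: queue=[B,D,H,F,A,C,E] q_used=3 → run B
t=8: queue=[D,H,F,A,C,E,B] q_used=0 → run D
t=9: queue=[D,H,F,A,C,E,B,G] q_used=1 → run D
t=10: queue=[H,F,A,C,E,B,G] q_used=0 → run H
t=11: queue=[H,F,A,C,E,B,G] q_used=1 → run H
t=12: queue=[H,F,A,C,E,B,G] q_used=2 → run H
t=13: queue=[F,A,C,E,B,G] q_used=0 → run F
t=14: queue=[F,A,C,E,B,G] q_used=1 → run F
t=15: queue=[F,A,C,E,B,G] q_used=2 → run F
t=16: queue=[A,C,E,B,G] q_used=0 → run A
t=17: queue=[C,E,B,G] q_used=0 → run C
t=18: queue=[C,E,B,G] q_used=1 → run C
t=19: queue=[C,E,B,G] q_used=2 → run C
t=20: queue=[C,E,B,G] q_used=3 → run C
t=21: queue=[E,B,G,C] q_used=0 → run E
t=22: queue=[E,B,G,C] q_used=1 → run E
t=23: queue=[E,B,G,C] q_used=2 → run E
t=24: queue=[E,B,G,C] q_used=3 → run E
t=25: queue=[B,G,C,E] q_used=0 → run B
t=26: queue=[B,G,C,E] q_used=1 → run B
t=27: queue=[G,C,E] q_used=0 → run G
t=28: queue=[G,C,E] q_used=1 → run G
t=29: queue=[G,C,E] q_used=2 → run G
t=30: queue=[G,C,E] q_used=3 → run G
t=31: queue=[C,E,G] q_used=0 → run C
t=32: queue=[C,E,G] q_used=1 → run C
t=33: queue=[C,E,G] q_used=2 → run C
t=34: queue=[E,G] q_used=0 → run E
t=35: queue=[E,G] q_used=1 → run E
t=36: queue=[E,G] q_used=2 → run E
t=37: queue=[G] q_used=0 → run G
t=38: queue=[G] q_used=1 → run G
t=39: queue=[G] q_used=2 → run G
t=40: (idle)
t=41: (idle)
t=42: (idle)
t=43: (idle)
t=44: (idle)
t=45: (idle)
t=46: (idle)
t=47: (idle)
t=48: (idle)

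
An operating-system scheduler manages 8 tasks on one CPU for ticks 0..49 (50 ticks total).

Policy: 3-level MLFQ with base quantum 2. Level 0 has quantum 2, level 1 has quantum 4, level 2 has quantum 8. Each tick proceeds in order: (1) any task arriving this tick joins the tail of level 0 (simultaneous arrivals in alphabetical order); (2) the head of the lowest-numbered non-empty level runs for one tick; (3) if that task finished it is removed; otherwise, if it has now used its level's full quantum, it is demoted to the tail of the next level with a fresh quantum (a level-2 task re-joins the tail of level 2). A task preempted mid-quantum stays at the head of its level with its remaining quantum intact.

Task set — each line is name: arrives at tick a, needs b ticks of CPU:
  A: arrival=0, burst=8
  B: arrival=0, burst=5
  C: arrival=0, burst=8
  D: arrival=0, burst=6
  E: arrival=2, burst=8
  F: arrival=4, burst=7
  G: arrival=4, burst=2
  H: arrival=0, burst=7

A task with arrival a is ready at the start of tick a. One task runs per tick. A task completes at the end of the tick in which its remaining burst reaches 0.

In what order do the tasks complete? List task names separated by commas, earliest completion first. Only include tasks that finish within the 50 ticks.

completion order = G, B, D, A, C, H, E

t=0: L0/L1/L2 = ABCDH/-/- → run A
t=1: L0/L1/L2 = ABCDH/-/- → run A
t=2: L0/L1/L2 = BCDHE/A/- → run B
t=3: L0/L1/L2 = BCDHE/A/- → run B
t=4: L0/L1/L2 = CDHEFG/AB/- → run C
t=5: L0/L1/L2 = CDHEFG/AB/- → run C
t=6: L0/L1/L2 = DHEFG/ABC/- → run D
t=7: L0/L1/L2 = DHEFG/ABC/- → run D
t=8: L0/L1/L2 = HEFG/ABCD/- → run H
t=9: L0/L1/L2 = HEFG/ABCD/- → run H
t=10: L0/L1/L2 = EFG/ABCDH/- → run E
t=11: L0/L1/L2 = EFG/ABCDH/- → run E
t=12: L0/L1/L2 = FG/ABCDHE/- → run F
t=13: L0/L1/L2 = FG/ABCDHE/- → run F
t=14: L0/L1/L2 = G/ABCDHEF/- → run G
t=15: L0/L1/L2 = G/ABCDHEF/- → run G
t=16: L0/L1/L2 = -/ABCDHEF/- → run A
t=17: L0/L1/L2 = -/ABCDHEF/- → run A
t=18: L0/L1/L2 = -/ABCDHEF/- → run A
t=19: L0/L1/L2 = -/ABCDHEF/- → run A
t=20: L0/L1/L2 = -/BCDHEF/A → run B
t=21: L0/L1/L2 = -/BCDHEF/A → run B
t=22: L0/L1/L2 = -/BCDHEF/A → run B
t=23: L0/L1/L2 = -/CDHEF/A → run C
t=24: L0/L1/L2 = -/CDHEF/A → run C
t=25: L0/L1/L2 = -/CDHEF/A → run C
t=26: L0/L1/L2 = -/CDHEF/A → run C
t=27: L0/L1/L2 = -/DHEF/AC → run D
t=28: L0/L1/L2 = -/DHEF/AC → run D
t=29: L0/L1/L2 = -/DHEF/AC → run D
t=30: L0/L1/L2 = -/DHEF/AC → run D
t=31: L0/L1/L2 = -/HEF/AC → run H
t=32: L0/L1/L2 = -/HEF/AC → run H
t=33: L0/L1/L2 = -/HEF/AC → run H
t=34: L0/L1/L2 = -/HEF/AC → run H
t=35: L0/L1/L2 = -/EF/ACH → run E
t=36: L0/L1/L2 = -/EF/ACH → run E
t=37: L0/L1/L2 = -/EF/ACH → run E
t=38: L0/L1/L2 = -/EF/ACH → run E
t=39: L0/L1/L2 = -/F/ACHE → run F
t=40: L0/L1/L2 = -/F/ACHE → run F
t=41: L0/L1/L2 = -/F/ACHE → run F
t=42: L0/L1/L2 = -/F/ACHE → run F
t=43: L0/L1/L2 = -/-/ACHEF → run A
t=44: L0/L1/L2 = -/-/ACHEF → run A
t=45: L0/L1/L2 = -/-/CHEF → run C
t=46: L0/L1/L2 = -/-/CHEF → run C
t=47: L0/L1/L2 = -/-/HEF → run H
t=48: L0/L1/L2 = -/-/EF → run E
t=49: L0/L1/L2 = -/-/EF → run E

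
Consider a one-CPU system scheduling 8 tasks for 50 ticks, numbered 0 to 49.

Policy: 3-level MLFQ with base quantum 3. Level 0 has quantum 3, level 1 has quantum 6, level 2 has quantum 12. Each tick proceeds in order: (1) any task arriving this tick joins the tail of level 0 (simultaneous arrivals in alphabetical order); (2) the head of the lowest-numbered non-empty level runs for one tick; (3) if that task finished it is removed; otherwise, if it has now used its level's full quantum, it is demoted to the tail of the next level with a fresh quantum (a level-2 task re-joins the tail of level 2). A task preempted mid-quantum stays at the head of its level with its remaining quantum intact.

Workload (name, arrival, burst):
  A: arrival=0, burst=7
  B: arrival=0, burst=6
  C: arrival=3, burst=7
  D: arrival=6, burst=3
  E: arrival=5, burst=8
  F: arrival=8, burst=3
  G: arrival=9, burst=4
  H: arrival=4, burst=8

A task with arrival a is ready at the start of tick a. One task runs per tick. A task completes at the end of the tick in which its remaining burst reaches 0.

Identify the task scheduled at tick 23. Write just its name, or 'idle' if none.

t=0: L0/L1/L2 = AB/-/- → run A
t=1: L0/L1/L2 = AB/-/- → run A
t=2: L0/L1/L2 = AB/-/- → run A
t=3: L0/L1/L2 = BC/A/- → run B
t=4: L0/L1/L2 = BCH/A/- → run B
t=5: L0/L1/L2 = BCHE/A/- → run B
t=6: L0/L1/L2 = CHED/AB/- → run C
t=7: L0/L1/L2 = CHED/AB/- → run C
t=8: L0/L1/L2 = CHEDF/AB/- → run C
t=9: L0/L1/L2 = HEDFG/ABC/- → run H
t=10: L0/L1/L2 = HEDFG/ABC/- → run H
t=11: L0/L1/L2 = HEDFG/ABC/- → run H
t=12: L0/L1/L2 = EDFG/ABCH/- → run E
t=13: L0/L1/L2 = EDFG/ABCH/- → run E
t=14: L0/L1/L2 = EDFG/ABCH/- → run E
t=15: L0/L1/L2 = DFG/ABCHE/- → run D
t=16: L0/L1/L2 = DFG/ABCHE/- → run D
t=17: L0/L1/L2 = DFG/ABCHE/- → run D
t=18: L0/L1/L2 = FG/ABCHE/- → run F
t=19: L0/L1/L2 = FG/ABCHE/- → run F
t=20: L0/L1/L2 = FG/ABCHE/- → run F
t=21: L0/L1/L2 = G/ABCHE/- → run G
t=22: L0/L1/L2 = G/ABCHE/- → run G
t=23: L0/L1/L2 = G/ABCHE/- → run G
t=24: L0/L1/L2 = -/ABCHEG/- → run A
t=25: L0/L1/L2 = -/ABCHEG/- → run A
t=26: L0/L1/L2 = -/ABCHEG/- → run A
t=27: L0/L1/L2 = -/ABCHEG/- → run A
t=28: L0/L1/L2 = -/BCHEG/- → run B
t=29: L0/L1/L2 = -/BCHEG/- → run B
t=30: L0/L1/L2 = -/BCHEG/- → run B
t=31: L0/L1/L2 = -/CHEG/- → run C
t=32: L0/L1/L2 = -/CHEG/- → run C
t=33: L0/L1/L2 = -/CHEG/- → run C
t=34: L0/L1/L2 = -/CHEG/- → run C
t=35: L0/L1/L2 = -/HEG/- → run H
t=36: L0/L1/L2 = -/HEG/- → run H
t=37: L0/L1/L2 = -/HEG/- → run H
t=38: L0/L1/L2 = -/HEG/- → run H
t=39: L0/L1/L2 = -/HEG/- → run H
t=40: L0/L1/L2 = -/EG/- → run E
t=41: L0/L1/L2 = -/EG/- → run E
t=42: L0/L1/L2 = -/EG/- → run E
t=43: L0/L1/L2 = -/EG/- → run E
t=44: L0/L1/L2 = -/EG/- → run E
t=45: L0/L1/L2 = -/G/- → run G
t=46: (idle)
t=47: (idle)
t=48: (idle)
t=49: (idle)

running at tick 23 = G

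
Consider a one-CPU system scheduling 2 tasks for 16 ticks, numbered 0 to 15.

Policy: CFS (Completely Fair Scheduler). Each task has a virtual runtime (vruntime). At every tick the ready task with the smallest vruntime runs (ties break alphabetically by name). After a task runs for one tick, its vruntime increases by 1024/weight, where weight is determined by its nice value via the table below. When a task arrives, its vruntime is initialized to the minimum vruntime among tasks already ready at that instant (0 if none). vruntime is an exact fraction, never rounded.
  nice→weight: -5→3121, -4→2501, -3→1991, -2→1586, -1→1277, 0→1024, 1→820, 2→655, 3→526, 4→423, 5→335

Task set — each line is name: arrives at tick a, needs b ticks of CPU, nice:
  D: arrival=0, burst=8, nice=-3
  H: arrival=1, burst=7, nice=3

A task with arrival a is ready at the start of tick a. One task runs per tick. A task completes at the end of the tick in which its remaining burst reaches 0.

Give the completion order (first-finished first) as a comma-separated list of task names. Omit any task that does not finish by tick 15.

t=0: vr[D=0] → run D
t=1: vr[D=1024/1991 H=1024/1991] → run D
t=2: vr[D=2048/1991 H=1024/1991] → run H
t=3: vr[D=2048/1991 H=1288704/523633] → run D
t=4: vr[D=3072/1991 H=1288704/523633] → run D
t=5: vr[D=4096/1991 H=1288704/523633] → run D
t=6: vr[D=5120/1991 H=1288704/523633] → run H
t=7: vr[D=5120/1991 H=2308096/523633] → run D
t=8: vr[D=6144/1991 H=2308096/523633] → run D
t=9: vr[D=7168/1991 H=2308096/523633] → run D
t=10: vr[H=2308096/523633] → run H
t=11: vr[H=3327488/523633] → run H
t=12: vr[H=4346880/523633] → run H
t=13: vr[H=5366272/523633] → run H
t=14: vr[H=6385664/523633] → run H
t=15: (idle)

completion order = D, H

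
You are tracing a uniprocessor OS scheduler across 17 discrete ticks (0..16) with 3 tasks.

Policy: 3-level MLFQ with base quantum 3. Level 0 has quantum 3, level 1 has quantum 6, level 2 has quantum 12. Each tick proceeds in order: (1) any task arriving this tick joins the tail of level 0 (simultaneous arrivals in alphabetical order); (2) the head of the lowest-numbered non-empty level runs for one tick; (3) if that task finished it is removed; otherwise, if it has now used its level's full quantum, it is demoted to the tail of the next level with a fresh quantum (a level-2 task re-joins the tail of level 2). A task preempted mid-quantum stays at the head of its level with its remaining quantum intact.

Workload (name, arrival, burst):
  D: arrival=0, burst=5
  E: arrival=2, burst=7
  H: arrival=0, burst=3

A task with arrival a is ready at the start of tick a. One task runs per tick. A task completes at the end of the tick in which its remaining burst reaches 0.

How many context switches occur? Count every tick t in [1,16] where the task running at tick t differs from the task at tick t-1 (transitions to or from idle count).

context switches = 5

t=0: L0/L1/L2 = DH/-/- → run D
t=1: L0/L1/L2 = DH/-/- → run D
t=2: L0/L1/L2 = DHE/-/- → run D
t=3: L0/L1/L2 = HE/D/- → run H
t=4: L0/L1/L2 = HE/D/- → run H
t=5: L0/L1/L2 = HE/D/- → run H
t=6: L0/L1/L2 = E/D/- → run E
t=7: L0/L1/L2 = E/D/- → run E
t=8: L0/L1/L2 = E/D/- → run E
t=9: L0/L1/L2 = -/DE/- → run D
t=10: L0/L1/L2 = -/DE/- → run D
t=11: L0/L1/L2 = -/E/- → run E
t=12: L0/L1/L2 = -/E/- → run E
t=13: L0/L1/L2 = -/E/- → run E
t=14: L0/L1/L2 = -/E/- → run E
t=15: (idle)
t=16: (idle)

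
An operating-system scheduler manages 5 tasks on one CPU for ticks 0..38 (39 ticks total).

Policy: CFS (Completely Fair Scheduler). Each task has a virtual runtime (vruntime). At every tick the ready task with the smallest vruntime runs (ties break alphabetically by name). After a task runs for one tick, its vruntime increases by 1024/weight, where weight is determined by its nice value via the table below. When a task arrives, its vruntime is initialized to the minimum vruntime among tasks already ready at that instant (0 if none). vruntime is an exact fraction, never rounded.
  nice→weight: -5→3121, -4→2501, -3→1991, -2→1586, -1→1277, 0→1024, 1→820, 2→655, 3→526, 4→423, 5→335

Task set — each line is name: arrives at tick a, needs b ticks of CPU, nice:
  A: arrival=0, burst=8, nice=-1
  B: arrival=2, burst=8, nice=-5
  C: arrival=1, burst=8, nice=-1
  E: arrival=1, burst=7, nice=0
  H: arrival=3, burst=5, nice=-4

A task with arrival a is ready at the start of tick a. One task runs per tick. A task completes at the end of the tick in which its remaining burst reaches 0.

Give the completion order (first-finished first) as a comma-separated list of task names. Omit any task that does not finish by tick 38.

t=0: vr[A=0] → run A
t=1: vr[A=1024/1277 C=1024/1277 E=1024/1277] → run A
t=2: vr[A=2048/1277 B=1024/1277 C=1024/1277 E=1024/1277] → run B
t=3: vr[A=2048/1277 B=4503552/3985517 C=1024/1277 E=1024/1277 H=1024/1277] → run C
t=4: vr[A=2048/1277 B=4503552/3985517 C=2048/1277 E=1024/1277 H=1024/1277] → run E
t=5: vr[A=2048/1277 B=4503552/3985517 C=2048/1277 E=2301/1277 H=1024/1277] → run H
t=6: vr[A=2048/1277 B=4503552/3985517 C=2048/1277 E=2301/1277 H=3868672/3193777] → run B
t=7: vr[A=2048/1277 B=5811200/3985517 C=2048/1277 E=2301/1277 H=3868672/3193777] → run H
t=8: vr[A=2048/1277 B=5811200/3985517 C=2048/1277 E=2301/1277 H=5176320/3193777] → run B
t=9: vr[A=2048/1277 B=7118848/3985517 C=2048/1277 E=2301/1277 H=5176320/3193777] → run A
t=10: vr[A=3072/1277 B=7118848/3985517 C=2048/1277 E=2301/1277 H=5176320/3193777] → run C
t=11: vr[A=3072/1277 B=7118848/3985517 C=3072/1277 E=2301/1277 H=5176320/3193777] → run H
t=12: vr[A=3072/1277 B=7118848/3985517 C=3072/1277 E=2301/1277 H=6483968/3193777] → run B
t=13: vr[A=3072/1277 B=8426496/3985517 C=3072/1277 E=2301/1277 H=6483968/3193777] → run E
t=14: vr[A=3072/1277 B=8426496/3985517 C=3072/1277 E=3578/1277 H=6483968/3193777] → run H
t=15: vr[A=3072/1277 B=8426496/3985517 C=3072/1277 E=3578/1277 H=7791616/3193777] → run B
t=16: vr[A=3072/1277 B=9734144/3985517 C=3072/1277 E=3578/1277 H=7791616/3193777] → run A
t=17: vr[A=4096/1277 B=9734144/3985517 C=3072/1277 E=3578/1277 H=7791616/3193777] → run C
t=18: vr[A=4096/1277 B=9734144/3985517 C=4096/1277 E=3578/1277 H=7791616/3193777] → run H
t=19: vr[A=4096/1277 B=9734144/3985517 C=4096/1277 E=3578/1277] → run B
t=20: vr[A=4096/1277 B=11041792/3985517 C=4096/1277 E=3578/1277] → run B
t=21: vr[A=4096/1277 B=12349440/3985517 C=4096/1277 E=3578/1277] → run E
t=22: vr[A=4096/1277 B=12349440/3985517 C=4096/1277 E=4855/1277] → run B
t=23: vr[A=4096/1277 C=4096/1277 E=4855/1277] → run A
t=24: vr[A=5120/1277 C=4096/1277 E=4855/1277] → run C
t=25: vr[A=5120/1277 C=5120/1277 E=4855/1277] → run E
t=26: vr[A=5120/1277 C=5120/1277 E=6132/1277] → run A
t=27: vr[A=6144/1277 C=5120/1277 E=6132/1277] → run C
t=28: vr[A=6144/1277 C=6144/1277 E=6132/1277] → run E
t=29: vr[A=6144/1277 C=6144/1277 E=7409/1277] → run A
t=30: vr[A=7168/1277 C=6144/1277 E=7409/1277] → run C
t=31: vr[A=7168/1277 C=7168/1277 E=7409/1277] → run A
t=32: vr[C=7168/1277 E=7409/1277] → run C
t=33: vr[C=8192/1277 E=7409/1277] → run E
t=34: vr[C=8192/1277 E=8686/1277] → run C
t=35: vr[E=8686/1277] → run E
t=36: (idle)
t=37: (idle)
t=38: (idle)

completion order = H, B, A, C, E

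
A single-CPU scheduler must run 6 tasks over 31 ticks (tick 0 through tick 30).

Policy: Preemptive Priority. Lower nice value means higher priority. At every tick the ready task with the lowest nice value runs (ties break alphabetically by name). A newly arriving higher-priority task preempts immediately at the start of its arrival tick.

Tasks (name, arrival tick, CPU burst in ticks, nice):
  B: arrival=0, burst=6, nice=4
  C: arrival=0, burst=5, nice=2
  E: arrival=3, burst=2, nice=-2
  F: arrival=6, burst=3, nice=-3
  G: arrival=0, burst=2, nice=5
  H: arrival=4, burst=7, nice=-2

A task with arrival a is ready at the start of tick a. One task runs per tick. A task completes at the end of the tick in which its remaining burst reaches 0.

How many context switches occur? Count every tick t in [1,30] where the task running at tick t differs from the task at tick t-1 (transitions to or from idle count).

t=0: ready={B,C,G} → run C
t=1: ready={B,C,G} → run C
t=2: ready={B,C,G} → run C
t=3: ready={B,C,E,G} → run E
t=4: ready={B,C,E,G,H} → run E
t=5: ready={B,C,G,H} → run H
t=6: ready={B,C,F,G,H} → run F
t=7: ready={B,C,F,G,H} → run F
t=8: ready={B,C,F,G,H} → run F
t=9: ready={B,C,G,H} → run H
t=10: ready={B,C,G,H} → run H
t=11: ready={B,C,G,H} → run H
t=12: ready={B,C,G,H} → run H
t=13: ready={B,C,G,H} → run H
t=14: ready={B,C,G,H} → run H
t=15: ready={B,C,G} → run C
t=16: ready={B,C,G} → run C
t=17: ready={B,G} → run B
t=18: ready={B,G} → run B
t=19: ready={B,G} → run B
t=20: ready={B,G} → run B
t=21: ready={B,G} → run B
t=22: ready={B,G} → run B
t=23: ready={G} → run G
t=24: ready={G} → run G
t=25: (idle)
t=26: (idle)
t=27: (idle)
t=28: (idle)
t=29: (idle)
t=30: (idle)

context switches = 8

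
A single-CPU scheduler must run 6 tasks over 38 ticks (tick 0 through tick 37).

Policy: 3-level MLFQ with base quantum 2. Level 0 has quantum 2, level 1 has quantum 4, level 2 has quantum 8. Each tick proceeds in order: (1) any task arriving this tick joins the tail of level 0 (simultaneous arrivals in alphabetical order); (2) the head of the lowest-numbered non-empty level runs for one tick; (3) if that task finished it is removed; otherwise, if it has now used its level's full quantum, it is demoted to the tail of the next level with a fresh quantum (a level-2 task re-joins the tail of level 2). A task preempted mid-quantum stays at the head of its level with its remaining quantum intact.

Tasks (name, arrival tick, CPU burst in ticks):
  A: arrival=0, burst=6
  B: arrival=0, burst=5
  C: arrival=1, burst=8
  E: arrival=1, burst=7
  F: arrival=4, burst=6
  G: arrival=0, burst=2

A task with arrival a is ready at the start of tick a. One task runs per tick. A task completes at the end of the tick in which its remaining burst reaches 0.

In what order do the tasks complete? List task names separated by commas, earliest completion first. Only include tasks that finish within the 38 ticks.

completion order = G, A, B, F, C, E

t=0: L0/L1/L2 = ABG/-/- → run A
t=1: L0/L1/L2 = ABGCE/-/- → run A
t=2: L0/L1/L2 = BGCE/A/- → run B
t=3: L0/L1/L2 = BGCE/A/- → run B
t=4: L0/L1/L2 = GCEF/AB/- → run G
t=5: L0/L1/L2 = GCEF/AB/- → run G
t=6: L0/L1/L2 = CEF/AB/- → run C
t=7: L0/L1/L2 = CEF/AB/- → run C
t=8: L0/L1/L2 = EF/ABC/- → run E
t=9: L0/L1/L2 = EF/ABC/- → run E
t=10: L0/L1/L2 = F/ABCE/- → run F
t=11: L0/L1/L2 = F/ABCE/- → run F
t=12: L0/L1/L2 = -/ABCEF/- → run A
t=13: L0/L1/L2 = -/ABCEF/- → run A
t=14: L0/L1/L2 = -/ABCEF/- → run A
t=15: L0/L1/L2 = -/ABCEF/- → run A
t=16: L0/L1/L2 = -/BCEF/- → run B
t=17: L0/L1/L2 = -/BCEF/- → run B
t=18: L0/L1/L2 = -/BCEF/- → run B
t=19: L0/L1/L2 = -/CEF/- → run C
t=20: L0/L1/L2 = -/CEF/- → run C
t=21: L0/L1/L2 = -/CEF/- → run C
t=22: L0/L1/L2 = -/CEF/- → run C
t=23: L0/L1/L2 = -/EF/C → run E
t=24: L0/L1/L2 = -/EF/C → run E
t=25: L0/L1/L2 = -/EF/C → run E
t=26: L0/L1/L2 = -/EF/C → run E
t=27: L0/L1/L2 = -/F/CE → run F
t=28: L0/L1/L2 = -/F/CE → run F
t=29: L0/L1/L2 = -/F/CE → run F
t=30: L0/L1/L2 = -/F/CE → run F
t=31: L0/L1/L2 = -/-/CE → run C
t=32: L0/L1/L2 = -/-/CE → run C
t=33: L0/L1/L2 = -/-/E → run E
t=34: (idle)
t=35: (idle)
t=36: (idle)
t=37: (idle)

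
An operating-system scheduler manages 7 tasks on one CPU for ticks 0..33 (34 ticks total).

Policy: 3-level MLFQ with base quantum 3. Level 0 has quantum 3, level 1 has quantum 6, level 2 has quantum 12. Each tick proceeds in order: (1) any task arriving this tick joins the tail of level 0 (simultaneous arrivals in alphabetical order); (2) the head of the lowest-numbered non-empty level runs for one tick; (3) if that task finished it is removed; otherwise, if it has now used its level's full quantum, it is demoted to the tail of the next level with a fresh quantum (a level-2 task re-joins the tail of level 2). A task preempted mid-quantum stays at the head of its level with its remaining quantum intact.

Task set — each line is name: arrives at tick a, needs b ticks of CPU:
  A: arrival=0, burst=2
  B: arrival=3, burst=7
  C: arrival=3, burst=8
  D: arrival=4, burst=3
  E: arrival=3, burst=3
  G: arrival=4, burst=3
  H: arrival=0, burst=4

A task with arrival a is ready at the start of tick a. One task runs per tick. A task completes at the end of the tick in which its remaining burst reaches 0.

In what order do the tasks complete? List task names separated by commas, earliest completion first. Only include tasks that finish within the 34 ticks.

completion order = A, E, D, G, H, B, C

t=0: L0/L1/L2 = AH/-/- → run A
t=1: L0/L1/L2 = AH/-/- → run A
t=2: L0/L1/L2 = H/-/- → run H
t=3: L0/L1/L2 = HBCE/-/- → run H
t=4: L0/L1/L2 = HBCEDG/-/- → run H
t=5: L0/L1/L2 = BCEDG/H/- → run B
t=6: L0/L1/L2 = BCEDG/H/- → run B
t=7: L0/L1/L2 = BCEDG/H/- → run B
t=8: L0/L1/L2 = CEDG/HB/- → run C
t=9: L0/L1/L2 = CEDG/HB/- → run C
t=10: L0/L1/L2 = CEDG/HB/- → run C
t=11: L0/L1/L2 = EDG/HBC/- → run E
t=12: L0/L1/L2 = EDG/HBC/- → run E
t=13: L0/L1/L2 = EDG/HBC/- → run E
t=14: L0/L1/L2 = DG/HBC/- → run D
t=15: L0/L1/L2 = DG/HBC/- → run D
t=16: L0/L1/L2 = DG/HBC/- → run D
t=17: L0/L1/L2 = G/HBC/- → run G
t=18: L0/L1/L2 = G/HBC/- → run G
t=19: L0/L1/L2 = G/HBC/- → run G
t=20: L0/L1/L2 = -/HBC/- → run H
t=21: L0/L1/L2 = -/BC/- → run B
t=22: L0/L1/L2 = -/BC/- → run B
t=23: L0/L1/L2 = -/BC/- → run B
t=24: L0/L1/L2 = -/BC/- → run B
t=25: L0/L1/L2 = -/C/- → run C
t=26: L0/L1/L2 = -/C/- → run C
t=27: L0/L1/L2 = -/C/- → run C
t=28: L0/L1/L2 = -/C/- → run C
t=29: L0/L1/L2 = -/C/- → run C
t=30: (idle)
t=31: (idle)
t=32: (idle)
t=33: (idle)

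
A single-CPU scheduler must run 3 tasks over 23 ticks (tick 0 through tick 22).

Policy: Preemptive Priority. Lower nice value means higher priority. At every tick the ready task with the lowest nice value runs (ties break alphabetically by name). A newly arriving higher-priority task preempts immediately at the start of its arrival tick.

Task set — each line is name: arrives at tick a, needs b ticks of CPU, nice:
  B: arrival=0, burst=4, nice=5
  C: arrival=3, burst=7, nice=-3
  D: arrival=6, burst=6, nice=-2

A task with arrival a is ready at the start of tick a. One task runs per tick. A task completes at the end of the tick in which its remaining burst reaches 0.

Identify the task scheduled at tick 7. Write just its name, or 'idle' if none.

t=0: ready={B} → run B
t=1: ready={B} → run B
t=2: ready={B} → run B
t=3: ready={B,C} → run C
t=4: ready={B,C} → run C
t=5: ready={B,C} → run C
t=6: ready={B,C,D} → run C
t=7: ready={B,C,D} → run C
t=8: ready={B,C,D} → run C
t=9: ready={B,C,D} → run C
t=10: ready={B,D} → run D
t=11: ready={B,D} → run D
t=12: ready={B,D} → run D
t=13: ready={B,D} → run D
t=14: ready={B,D} → run D
t=15: ready={B,D} → run D
t=16: ready={B} → run B
t=17: (idle)
t=18: (idle)
t=19: (idle)
t=20: (idle)
t=21: (idle)
t=22: (idle)

running at tick 7 = C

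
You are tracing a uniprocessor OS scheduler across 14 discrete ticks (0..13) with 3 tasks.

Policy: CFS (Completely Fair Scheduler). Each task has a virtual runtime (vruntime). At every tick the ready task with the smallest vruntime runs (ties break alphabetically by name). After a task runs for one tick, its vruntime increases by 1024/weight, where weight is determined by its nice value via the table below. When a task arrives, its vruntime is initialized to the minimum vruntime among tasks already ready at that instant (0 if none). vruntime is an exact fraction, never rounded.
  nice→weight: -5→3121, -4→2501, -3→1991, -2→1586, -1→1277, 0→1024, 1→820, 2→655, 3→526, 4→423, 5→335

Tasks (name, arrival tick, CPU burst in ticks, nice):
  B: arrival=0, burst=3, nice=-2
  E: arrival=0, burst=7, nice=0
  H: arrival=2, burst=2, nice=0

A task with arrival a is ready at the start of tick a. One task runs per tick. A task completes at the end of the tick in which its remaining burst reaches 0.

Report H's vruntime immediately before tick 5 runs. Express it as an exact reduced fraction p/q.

vruntime(H, start of tick 5) = 1305/793

t=0: vr[B=0 E=0] → run B
t=1: vr[B=512/793 E=0] → run E
t=2: vr[B=512/793 E=1 H=512/793] → run B
t=3: vr[B=1024/793 E=1 H=512/793] → run H
t=4: vr[B=1024/793 E=1 H=1305/793] → run E
t=5: vr[B=1024/793 E=2 H=1305/793] → run B
t=6: vr[E=2 H=1305/793] → run H
t=7: vr[E=2] → run E
t=8: vr[E=3] → run E
t=9: vr[E=4] → run E
t=10: vr[E=5] → run E
t=11: vr[E=6] → run E
t=12: (idle)
t=13: (idle)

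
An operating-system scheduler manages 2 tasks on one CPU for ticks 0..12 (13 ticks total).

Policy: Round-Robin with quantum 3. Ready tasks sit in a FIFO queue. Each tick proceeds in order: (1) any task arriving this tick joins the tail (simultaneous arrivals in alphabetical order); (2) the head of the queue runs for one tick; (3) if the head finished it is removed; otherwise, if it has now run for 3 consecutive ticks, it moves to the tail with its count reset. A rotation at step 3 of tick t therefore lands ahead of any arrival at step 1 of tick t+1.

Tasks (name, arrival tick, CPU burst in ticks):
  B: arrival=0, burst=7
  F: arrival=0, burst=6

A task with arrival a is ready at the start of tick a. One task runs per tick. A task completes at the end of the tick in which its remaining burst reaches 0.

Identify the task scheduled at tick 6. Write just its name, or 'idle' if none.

running at tick 6 = B

t=0: queue=[B,F] q_used=0 → run B
t=1: queue=[B,F] q_used=1 → run B
t=2: queue=[B,F] q_used=2 → run B
t=3: queue=[F,B] q_used=0 → run F
t=4: queue=[F,B] q_used=1 → run F
t=5: queue=[F,B] q_used=2 → run F
t=6: queue=[B,F] q_used=0 → run B
t=7: queue=[B,F] q_used=1 → run B
t=8: queue=[B,F] q_used=2 → run B
t=9: queue=[F,B] q_used=0 → run F
t=10: queue=[F,B] q_used=1 → run F
t=11: queue=[F,B] q_used=2 → run F
t=12: queue=[B] q_used=0 → run B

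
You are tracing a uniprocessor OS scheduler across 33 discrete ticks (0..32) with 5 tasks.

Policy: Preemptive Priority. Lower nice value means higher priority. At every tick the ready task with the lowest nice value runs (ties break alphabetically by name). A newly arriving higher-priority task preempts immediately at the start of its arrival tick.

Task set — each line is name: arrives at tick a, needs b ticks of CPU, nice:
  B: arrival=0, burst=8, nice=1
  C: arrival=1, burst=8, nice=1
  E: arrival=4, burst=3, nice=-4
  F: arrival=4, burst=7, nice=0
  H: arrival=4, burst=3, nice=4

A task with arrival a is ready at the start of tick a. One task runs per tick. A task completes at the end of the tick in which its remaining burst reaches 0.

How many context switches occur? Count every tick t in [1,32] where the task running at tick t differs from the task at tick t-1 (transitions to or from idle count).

t=0: ready={B} → run B
t=1: ready={B,C} → run B
t=2: ready={B,C} → run B
t=3: ready={B,C} → run B
t=4: ready={B,C,E,F,H} → run E
t=5: ready={B,C,E,F,H} → run E
t=6: ready={B,C,E,F,H} → run E
t=7: ready={B,C,F,H} → run F
t=8: ready={B,C,F,H} → run F
t=9: ready={B,C,F,H} → run F
t=10: ready={B,C,F,H} → run F
t=11: ready={B,C,F,H} → run F
t=12: ready={B,C,F,H} → run F
t=13: ready={B,C,F,H} → run F
t=14: ready={B,C,H} → run B
t=15: ready={B,C,H} → run B
t=16: ready={B,C,H} → run B
t=17: ready={B,C,H} → run B
t=18: ready={C,H} → run C
t=19: ready={C,H} → run C
t=20: ready={C,H} → run C
t=21: ready={C,H} → run C
t=22: ready={C,H} → run C
t=23: ready={C,H} → run C
t=24: ready={C,H} → run C
t=25: ready={C,H} → run C
t=26: ready={H} → run H
t=27: ready={H} → run H
t=28: ready={H} → run H
t=29: (idle)
t=30: (idle)
t=31: (idle)
t=32: (idle)

context switches = 6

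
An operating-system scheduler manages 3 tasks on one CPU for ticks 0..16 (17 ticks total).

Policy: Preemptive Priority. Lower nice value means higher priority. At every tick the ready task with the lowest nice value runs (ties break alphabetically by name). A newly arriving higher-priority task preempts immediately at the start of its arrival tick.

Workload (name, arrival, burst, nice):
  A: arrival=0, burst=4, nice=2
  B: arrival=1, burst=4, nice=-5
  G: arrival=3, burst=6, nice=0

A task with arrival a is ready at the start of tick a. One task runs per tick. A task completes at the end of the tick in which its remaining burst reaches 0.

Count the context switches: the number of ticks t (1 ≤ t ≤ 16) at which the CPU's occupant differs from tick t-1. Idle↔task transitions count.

context switches = 4

t=0: ready={A} → run A
t=1: ready={A,B} → run B
t=2: ready={A,B} → run B
t=3: ready={A,B,G} → run B
t=4: ready={A,B,G} → run B
t=5: ready={A,G} → run G
t=6: ready={A,G} → run G
t=7: ready={A,G} → run G
t=8: ready={A,G} → run G
t=9: ready={A,G} → run G
t=10: ready={A,G} → run G
t=11: ready={A} → run A
t=12: ready={A} → run A
t=13: ready={A} → run A
t=14: (idle)
t=15: (idle)
t=16: (idle)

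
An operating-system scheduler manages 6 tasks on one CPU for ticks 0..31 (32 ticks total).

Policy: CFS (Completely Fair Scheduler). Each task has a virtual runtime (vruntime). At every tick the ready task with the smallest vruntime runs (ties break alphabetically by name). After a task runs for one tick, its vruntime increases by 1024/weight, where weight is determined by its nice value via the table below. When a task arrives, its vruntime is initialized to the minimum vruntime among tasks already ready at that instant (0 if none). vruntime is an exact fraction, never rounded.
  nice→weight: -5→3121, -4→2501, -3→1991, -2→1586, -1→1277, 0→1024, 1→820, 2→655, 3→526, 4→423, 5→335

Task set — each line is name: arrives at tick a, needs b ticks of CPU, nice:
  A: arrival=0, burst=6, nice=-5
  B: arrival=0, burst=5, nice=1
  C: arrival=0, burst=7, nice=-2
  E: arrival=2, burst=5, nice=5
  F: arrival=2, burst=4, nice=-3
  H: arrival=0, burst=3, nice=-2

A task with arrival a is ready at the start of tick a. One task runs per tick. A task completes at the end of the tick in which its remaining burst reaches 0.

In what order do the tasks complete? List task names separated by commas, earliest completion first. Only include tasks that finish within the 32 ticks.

completion order = H, F, A, C, B, E

t=0: vr[A=0 B=0 C=0 H=0] → run A
t=1: vr[A=1024/3121 B=0 C=0 H=0] → run B
t=2: vr[A=1024/3121 B=256/205 C=0 E=0 F=0 H=0] → run C
t=3: vr[A=1024/3121 B=256/205 C=512/793 E=0 F=0 H=0] → run E
t=4: vr[A=1024/3121 B=256/205 C=512/793 E=1024/335 F=0 H=0] → run F
t=5: vr[A=1024/3121 B=256/205 C=512/793 E=1024/335 F=1024/1991 H=0] → run H
t=6: vr[A=1024/3121 B=256/205 C=512/793 E=1024/335 F=1024/1991 H=512/793] → run A
t=7: vr[A=2048/3121 B=256/205 C=512/793 E=1024/335 F=1024/1991 H=512/793] → run F
t=8: vr[A=2048/3121 B=256/205 C=512/793 E=1024/335 F=2048/1991 H=512/793] → run C
t=9: vr[A=2048/3121 B=256/205 C=1024/793 E=1024/335 F=2048/1991 H=512/793] → run H
t=10: vr[A=2048/3121 B=256/205 C=1024/793 E=1024/335 F=2048/1991 H=1024/793] → run A
t=11: vr[A=3072/3121 B=256/205 C=1024/793 E=1024/335 F=2048/1991 H=1024/793] → run A
t=12: vr[A=4096/3121 B=256/205 C=1024/793 E=1024/335 F=2048/1991 H=1024/793] → run F
t=13: vr[A=4096/3121 B=256/205 C=1024/793 E=1024/335 F=3072/1991 H=1024/793] → run B
t=14: vr[A=4096/3121 B=512/205 C=1024/793 E=1024/335 F=3072/1991 H=1024/793] → run C
t=15: vr[A=4096/3121 B=512/205 C=1536/793 E=1024/335 F=3072/1991 H=1024/793] → run H
t=16: vr[A=4096/3121 B=512/205 C=1536/793 E=1024/335 F=3072/1991] → run A
t=17: vr[A=5120/3121 B=512/205 C=1536/793 E=1024/335 F=3072/1991] → run F
t=18: vr[A=5120/3121 B=512/205 C=1536/793 E=1024/335] → run A
t=19: vr[B=512/205 C=1536/793 E=1024/335] → run C
t=20: vr[B=512/205 C=2048/793 E=1024/335] → run B
t=21: vr[B=768/205 C=2048/793 E=1024/335] → run C
t=22: vr[B=768/205 C=2560/793 E=1024/335] → run E
t=23: vr[B=768/205 C=2560/793 E=2048/335] → run C
t=24: vr[B=768/205 C=3072/793 E=2048/335] → run B
t=25: vr[B=1024/205 C=3072/793 E=2048/335] → run C
t=26: vr[B=1024/205 E=2048/335] → run B
t=27: vr[E=2048/335] → run E
t=28: vr[E=3072/335] → run E
t=29: vr[E=4096/335] → run E
t=30: (idle)
t=31: (idle)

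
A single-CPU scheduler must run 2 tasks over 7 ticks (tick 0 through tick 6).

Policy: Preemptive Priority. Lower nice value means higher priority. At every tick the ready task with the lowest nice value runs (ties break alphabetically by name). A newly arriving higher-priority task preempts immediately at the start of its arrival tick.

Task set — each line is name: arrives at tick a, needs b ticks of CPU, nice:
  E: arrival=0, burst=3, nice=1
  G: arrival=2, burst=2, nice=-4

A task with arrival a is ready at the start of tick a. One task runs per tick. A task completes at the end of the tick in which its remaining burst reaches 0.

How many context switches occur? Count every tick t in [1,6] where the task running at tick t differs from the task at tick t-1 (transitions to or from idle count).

context switches = 3

t=0: ready={E} → run E
t=1: ready={E} → run E
t=2: ready={E,G} → run G
t=3: ready={E,G} → run G
t=4: ready={E} → run E
t=5: (idle)
t=6: (idle)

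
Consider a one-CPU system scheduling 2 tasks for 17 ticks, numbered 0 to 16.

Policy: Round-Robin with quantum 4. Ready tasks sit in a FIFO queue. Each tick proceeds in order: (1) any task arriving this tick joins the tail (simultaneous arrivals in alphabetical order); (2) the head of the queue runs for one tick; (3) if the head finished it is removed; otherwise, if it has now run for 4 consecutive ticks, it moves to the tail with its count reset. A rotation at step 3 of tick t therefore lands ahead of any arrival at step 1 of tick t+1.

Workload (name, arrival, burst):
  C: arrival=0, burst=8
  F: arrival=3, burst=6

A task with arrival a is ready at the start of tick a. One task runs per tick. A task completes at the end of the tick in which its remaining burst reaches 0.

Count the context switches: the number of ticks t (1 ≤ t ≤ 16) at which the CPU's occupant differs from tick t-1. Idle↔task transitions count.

context switches = 4

t=0: queue=[C] q_used=0 → run C
t=1: queue=[C] q_used=1 → run C
t=2: queue=[C] q_used=2 → run C
t=3: queue=[C,F] q_used=3 → run C
t=4: queue=[F,C] q_used=0 → run F
t=5: queue=[F,C] q_used=1 → run F
t=6: queue=[F,C] q_used=2 → run F
t=7: queue=[F,C] q_used=3 → run F
t=8: queue=[C,F] q_used=0 → run C
t=9: queue=[C,F] q_used=1 → run C
t=10: queue=[C,F] q_used=2 → run C
t=11: queue=[C,F] q_used=3 → run C
t=12: queue=[F] q_used=0 → run F
t=13: queue=[F] q_used=1 → run F
t=14: (idle)
t=15: (idle)
t=16: (idle)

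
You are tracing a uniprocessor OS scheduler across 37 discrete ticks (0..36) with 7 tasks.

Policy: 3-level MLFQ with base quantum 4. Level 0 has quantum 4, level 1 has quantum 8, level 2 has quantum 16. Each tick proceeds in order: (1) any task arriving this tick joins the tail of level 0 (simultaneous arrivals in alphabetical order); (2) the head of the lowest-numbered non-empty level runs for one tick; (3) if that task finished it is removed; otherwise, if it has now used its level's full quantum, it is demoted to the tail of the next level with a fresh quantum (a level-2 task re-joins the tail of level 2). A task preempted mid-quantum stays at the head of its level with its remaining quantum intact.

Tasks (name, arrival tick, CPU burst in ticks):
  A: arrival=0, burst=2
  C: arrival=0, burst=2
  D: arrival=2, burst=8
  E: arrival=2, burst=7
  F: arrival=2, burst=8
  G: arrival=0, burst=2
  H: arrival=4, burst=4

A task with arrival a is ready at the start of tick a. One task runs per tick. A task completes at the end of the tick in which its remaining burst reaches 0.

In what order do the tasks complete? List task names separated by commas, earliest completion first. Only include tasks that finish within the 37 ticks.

completion order = A, C, G, H, D, E, F

t=0: L0/L1/L2 = ACG/-/- → run A
t=1: L0/L1/L2 = ACG/-/- → run A
t=2: L0/L1/L2 = CGDEF/-/- → run C
t=3: L0/L1/L2 = CGDEF/-/- → run C
t=4: L0/L1/L2 = GDEFH/-/- → run G
t=5: L0/L1/L2 = GDEFH/-/- → run G
t=6: L0/L1/L2 = DEFH/-/- → run D
t=7: L0/L1/L2 = DEFH/-/- → run D
t=8: L0/L1/L2 = DEFH/-/- → run D
t=9: L0/L1/L2 = DEFH/-/- → run D
t=10: L0/L1/L2 = EFH/D/- → run E
t=11: L0/L1/L2 = EFH/D/- → run E
t=12: L0/L1/L2 = EFH/D/- → run E
t=13: L0/L1/L2 = EFH/D/- → run E
t=14: L0/L1/L2 = FH/DE/- → run F
t=15: L0/L1/L2 = FH/DE/- → run F
t=16: L0/L1/L2 = FH/DE/- → run F
t=17: L0/L1/L2 = FH/DE/- → run F
t=18: L0/L1/L2 = H/DEF/- → run H
t=19: L0/L1/L2 = H/DEF/- → run H
t=20: L0/L1/L2 = H/DEF/- → run H
t=21: L0/L1/L2 = H/DEF/- → run H
t=22: L0/L1/L2 = -/DEF/- → run D
t=23: L0/L1/L2 = -/DEF/- → run D
t=24: L0/L1/L2 = -/DEF/- → run D
t=25: L0/L1/L2 = -/DEF/- → run D
t=26: L0/L1/L2 = -/EF/- → run E
t=27: L0/L1/L2 = -/EF/- → run E
t=28: L0/L1/L2 = -/EF/- → run E
t=29: L0/L1/L2 = -/F/- → run F
t=30: L0/L1/L2 = -/F/- → run F
t=31: L0/L1/L2 = -/F/- → run F
t=32: L0/L1/L2 = -/F/- → run F
t=33: (idle)
t=34: (idle)
t=35: (idle)
t=36: (idle)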